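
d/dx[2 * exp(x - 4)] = 2*exp(x - 4)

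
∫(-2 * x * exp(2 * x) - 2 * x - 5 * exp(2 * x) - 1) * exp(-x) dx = -2*(2*x + 3)*sinh(x) + C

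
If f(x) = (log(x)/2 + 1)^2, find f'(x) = (log(x) + 2)/(2*x)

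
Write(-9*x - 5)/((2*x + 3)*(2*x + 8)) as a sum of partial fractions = 17/(10*(2*x + 3)) - 31/(10*(x + 4))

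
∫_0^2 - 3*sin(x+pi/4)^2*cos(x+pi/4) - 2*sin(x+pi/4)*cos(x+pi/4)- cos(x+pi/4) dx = -7*sin(pi/4 + 2)/4 + cos(pi/4 + 6)/4 - sin(4)/2 + 3*sqrt(2)/4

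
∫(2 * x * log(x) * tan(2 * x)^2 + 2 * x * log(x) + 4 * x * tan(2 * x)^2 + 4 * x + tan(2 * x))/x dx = (log(x) + 2)*tan(2*x) + C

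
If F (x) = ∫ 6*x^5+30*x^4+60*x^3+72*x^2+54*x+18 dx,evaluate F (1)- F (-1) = 96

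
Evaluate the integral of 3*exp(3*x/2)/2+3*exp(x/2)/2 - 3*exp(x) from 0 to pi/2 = (-1 + exp(pi/4))^3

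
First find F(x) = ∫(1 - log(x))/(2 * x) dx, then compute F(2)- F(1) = -log(2)^2/4 + log(2)/2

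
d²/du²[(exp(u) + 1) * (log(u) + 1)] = (u^2*exp(u)*log(u) + u^2*exp(u) + 2*u*exp(u) - exp(u) - 1)/u^2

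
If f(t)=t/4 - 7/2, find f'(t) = 1/4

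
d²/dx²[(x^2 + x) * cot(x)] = 2*x^2*cos(x)/sin(x)^3 - 4*x/sin(x)^2 + 2*x*cos(x)/sin(x)^3 + 2/tan(x) - 2/sin(x)^2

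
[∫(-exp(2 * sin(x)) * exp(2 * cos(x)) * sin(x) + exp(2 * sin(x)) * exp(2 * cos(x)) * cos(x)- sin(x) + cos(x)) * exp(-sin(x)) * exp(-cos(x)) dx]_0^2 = -E - exp(-sin(2) - cos(2)) + exp(-1) + exp(cos(2) + sin(2))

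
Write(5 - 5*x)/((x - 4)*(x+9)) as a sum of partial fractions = -50/(13*(x + 9)) - 15/(13*(x - 4))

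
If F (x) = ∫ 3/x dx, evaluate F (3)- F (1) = 3*log(3)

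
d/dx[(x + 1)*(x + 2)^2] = 3*x^2 + 10*x + 8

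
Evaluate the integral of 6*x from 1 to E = -3 + 3*exp(2)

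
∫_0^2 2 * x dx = 4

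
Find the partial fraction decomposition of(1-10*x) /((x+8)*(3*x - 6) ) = -27/(10*(x + 8)) - 19/(30*(x - 2))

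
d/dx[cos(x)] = -sin(x)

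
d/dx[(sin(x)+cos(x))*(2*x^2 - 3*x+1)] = 2*sqrt(2)*x^2*cos(x + pi/4) + 7*x*sin(x) + x*cos(x) - 4*sin(x) - 2*cos(x)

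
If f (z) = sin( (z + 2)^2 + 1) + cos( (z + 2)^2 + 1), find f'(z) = -2*z*sin(z^2 + 4*z + 5) + 2*z*cos(z^2 + 4*z + 5) - 4*sin(z^2 + 4*z + 5) + 4*cos(z^2 + 4*z + 5)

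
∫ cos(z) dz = sin(z) + C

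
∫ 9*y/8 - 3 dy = 9*y^2/16 - 3*y + C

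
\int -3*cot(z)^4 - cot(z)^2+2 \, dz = (cot(z)^2 - 2)*cot(z) + C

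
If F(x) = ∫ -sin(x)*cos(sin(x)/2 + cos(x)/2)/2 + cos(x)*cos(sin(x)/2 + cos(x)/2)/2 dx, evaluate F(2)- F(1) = -sin(cos(1)/2 + sin(1)/2) + sin(cos(2)/2 + sin(2)/2)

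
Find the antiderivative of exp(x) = exp(x) + C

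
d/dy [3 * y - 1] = 3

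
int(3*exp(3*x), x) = exp(3*x) + C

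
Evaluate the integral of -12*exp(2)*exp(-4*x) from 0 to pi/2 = -3*exp(2) + 3*exp(2 - 2*pi)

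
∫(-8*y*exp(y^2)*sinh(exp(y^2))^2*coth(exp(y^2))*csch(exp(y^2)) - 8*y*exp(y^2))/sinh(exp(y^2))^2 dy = 4/tanh(exp(y^2)) + 4/sinh(exp(y^2)) + C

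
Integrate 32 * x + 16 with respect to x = 16*x^2 + 16*x + C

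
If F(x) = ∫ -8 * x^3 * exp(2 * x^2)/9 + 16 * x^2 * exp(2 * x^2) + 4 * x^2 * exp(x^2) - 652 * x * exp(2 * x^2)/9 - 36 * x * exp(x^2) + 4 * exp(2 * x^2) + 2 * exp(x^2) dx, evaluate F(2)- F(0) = -98*exp(8)/9 - 14*exp(4) + 36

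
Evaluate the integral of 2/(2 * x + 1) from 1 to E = -log(9) + log(3 + 6*E)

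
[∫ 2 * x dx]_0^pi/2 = pi^2/4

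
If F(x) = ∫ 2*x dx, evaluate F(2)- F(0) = 4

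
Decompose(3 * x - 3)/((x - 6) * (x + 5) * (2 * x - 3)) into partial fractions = -2/(39*(2*x - 3)) - 18/(143*(x + 5)) + 5/(33*(x - 6))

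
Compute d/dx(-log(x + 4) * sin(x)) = -(x*log(x + 4)*cos(x) + 4*log(x + 4)*cos(x) + sin(x))/(x + 4)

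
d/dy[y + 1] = 1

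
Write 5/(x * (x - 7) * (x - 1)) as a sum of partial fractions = -5/(6*(x - 1)) + 5/(42*(x - 7)) + 5/(7*x)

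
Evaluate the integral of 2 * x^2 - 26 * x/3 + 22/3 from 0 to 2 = 8/3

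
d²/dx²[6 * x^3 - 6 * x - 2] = 36*x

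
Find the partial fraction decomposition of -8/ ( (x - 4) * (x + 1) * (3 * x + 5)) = -36/(17*(3*x + 5)) + 4/(5*(x + 1)) - 8/(85*(x - 4))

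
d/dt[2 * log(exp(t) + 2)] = 2*exp(t)/(exp(t) + 2)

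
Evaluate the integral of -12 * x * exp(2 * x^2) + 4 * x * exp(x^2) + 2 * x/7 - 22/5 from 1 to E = -3*exp(2*exp(2)) - 32*E/5 + 149/35 + 22*exp(2)/7 + 2*exp(exp(2))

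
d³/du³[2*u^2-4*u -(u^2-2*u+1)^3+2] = -120*u^3 + 360*u^2 - 360*u + 120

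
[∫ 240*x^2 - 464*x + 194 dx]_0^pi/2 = -15*pi + 2*(-2 + pi)^2 + 10*(-2 + pi)^3 + 72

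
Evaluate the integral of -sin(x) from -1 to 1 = 0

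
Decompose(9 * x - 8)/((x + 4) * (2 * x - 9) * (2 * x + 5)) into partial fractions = 61/(42*(2*x + 5)) + 65/(238*(2*x - 9)) - 44/(51*(x + 4))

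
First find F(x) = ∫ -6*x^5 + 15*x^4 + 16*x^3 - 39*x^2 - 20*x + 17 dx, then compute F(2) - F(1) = -14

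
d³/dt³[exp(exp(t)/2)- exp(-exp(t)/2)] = (exp(3*t) - 6*exp(2*t) + 4*exp(t) + 4*exp(t + exp(t)) + 6*exp(2*t + exp(t)) + exp(3*t + exp(t)))*exp(-exp(t)/2)/8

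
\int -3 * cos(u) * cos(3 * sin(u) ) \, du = -sin(3*sin(u)) + C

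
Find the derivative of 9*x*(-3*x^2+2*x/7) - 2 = -81*x^2 + 36*x/7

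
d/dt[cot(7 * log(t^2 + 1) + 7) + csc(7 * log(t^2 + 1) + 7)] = (-14*t*cot(7*log(t^2 + 1) + 7)^2 - 14*t*cot(7*log(t^2 + 1) + 7)*csc(7*log(t^2 + 1) + 7) - 14*t)/(t^2 + 1)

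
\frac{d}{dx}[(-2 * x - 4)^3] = -24*x^2 - 96*x - 96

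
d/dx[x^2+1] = 2*x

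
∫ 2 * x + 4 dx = x^2 + 4*x + C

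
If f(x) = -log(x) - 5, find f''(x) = x^(-2)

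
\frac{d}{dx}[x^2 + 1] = 2*x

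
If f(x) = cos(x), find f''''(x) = cos(x)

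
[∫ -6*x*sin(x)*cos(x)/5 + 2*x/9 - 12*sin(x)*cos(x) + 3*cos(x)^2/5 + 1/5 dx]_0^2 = 18*cos(4)/5 - 14/9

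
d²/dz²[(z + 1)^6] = 30*z^4 + 120*z^3 + 180*z^2 + 120*z + 30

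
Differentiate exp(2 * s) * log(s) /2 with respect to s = (2*s*exp(2*s)*log(s) + exp(2*s))/(2*s)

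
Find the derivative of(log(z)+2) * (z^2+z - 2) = (2*z^2*log(z) + 5*z^2 + z*log(z) + 3*z - 2)/z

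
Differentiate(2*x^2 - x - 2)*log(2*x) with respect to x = (4*x^2*log(x) + 2*x^2 + 4*x^2*log(2) - x*log(x) - x - x*log(2) - 2)/x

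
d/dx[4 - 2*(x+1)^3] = -6*x^2 - 12*x - 6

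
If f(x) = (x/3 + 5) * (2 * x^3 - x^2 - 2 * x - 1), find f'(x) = 8*x^3/3 + 29*x^2 - 34*x/3 - 31/3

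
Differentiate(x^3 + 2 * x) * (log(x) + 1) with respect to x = 3*x^2*log(x) + 4*x^2 + 2*log(x) + 4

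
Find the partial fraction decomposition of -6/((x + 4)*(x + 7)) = 2/(x + 7) - 2/(x + 4)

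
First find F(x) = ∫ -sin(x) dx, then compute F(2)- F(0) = -1 + cos(2)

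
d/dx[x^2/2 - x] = x - 1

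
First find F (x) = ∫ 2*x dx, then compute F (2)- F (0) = 4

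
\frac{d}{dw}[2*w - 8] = 2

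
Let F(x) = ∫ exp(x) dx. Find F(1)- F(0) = -1 + E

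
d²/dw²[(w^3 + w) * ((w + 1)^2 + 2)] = 20*w^3 + 24*w^2 + 24*w + 4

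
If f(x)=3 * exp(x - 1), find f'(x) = 3*exp(x - 1)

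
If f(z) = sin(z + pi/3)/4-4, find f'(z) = cos(z + pi/3)/4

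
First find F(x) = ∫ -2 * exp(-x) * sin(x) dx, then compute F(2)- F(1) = -(cos(1) + sin(1))*exp(-1) + (cos(2) + sin(2))*exp(-2)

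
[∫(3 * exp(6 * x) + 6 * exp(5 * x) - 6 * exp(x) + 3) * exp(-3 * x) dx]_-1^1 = -(-E + exp(-1) + 1)^3 + (-exp(-1) + 1 + E)^3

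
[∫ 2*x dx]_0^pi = pi^2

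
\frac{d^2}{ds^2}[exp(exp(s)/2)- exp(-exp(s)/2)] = (-exp(2*s) + 2*exp(s) + 2*exp(s + exp(s)) + exp(2*s + exp(s)))*exp(-exp(s)/2)/4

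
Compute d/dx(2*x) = 2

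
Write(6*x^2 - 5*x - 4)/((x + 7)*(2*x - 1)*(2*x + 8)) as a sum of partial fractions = -2/(27*(2*x - 1)) + 65/(18*(x + 7)) - 56/(27*(x + 4))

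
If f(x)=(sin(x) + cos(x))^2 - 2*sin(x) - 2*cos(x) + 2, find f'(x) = 2*cos(2*x) - 2*sqrt(2)*cos(x + pi/4)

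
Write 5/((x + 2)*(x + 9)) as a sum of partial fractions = -5/(7*(x + 9)) + 5/(7*(x + 2))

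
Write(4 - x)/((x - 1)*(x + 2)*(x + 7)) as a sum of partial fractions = 11/(40*(x + 7)) - 2/(5*(x + 2)) + 1/(8*(x - 1))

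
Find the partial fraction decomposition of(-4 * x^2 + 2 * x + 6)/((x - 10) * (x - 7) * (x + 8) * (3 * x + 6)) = 133/(2430*(x + 8)) - 7/(972*(x + 2)) + 176/(1215*(x - 7)) - 187/(972*(x - 10))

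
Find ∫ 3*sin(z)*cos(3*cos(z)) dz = -sin(3*cos(z)) + C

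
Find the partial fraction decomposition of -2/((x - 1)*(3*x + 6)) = 2/(9*(x + 2)) - 2/(9*(x - 1))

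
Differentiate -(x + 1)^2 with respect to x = -2*x - 2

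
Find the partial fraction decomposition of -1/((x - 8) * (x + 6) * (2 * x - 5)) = 4/(187*(2*x - 5)) - 1/(238*(x + 6)) - 1/(154*(x - 8))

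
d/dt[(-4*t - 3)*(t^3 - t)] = -16*t^3 - 9*t^2 + 8*t + 3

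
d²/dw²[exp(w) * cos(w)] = -2*exp(w)*sin(w)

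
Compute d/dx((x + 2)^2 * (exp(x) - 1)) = x^2*exp(x) + 6*x*exp(x) - 2*x + 8*exp(x) - 4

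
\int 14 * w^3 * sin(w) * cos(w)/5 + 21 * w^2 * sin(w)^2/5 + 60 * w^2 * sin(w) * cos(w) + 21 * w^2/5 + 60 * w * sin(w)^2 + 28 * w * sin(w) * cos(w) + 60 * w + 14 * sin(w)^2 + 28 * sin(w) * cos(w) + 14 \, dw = (sin(w)^2 + 1)*(7*w^3/5 + 30*w^2 + 14*w + 14) + C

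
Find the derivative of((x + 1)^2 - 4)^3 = 6*x^5 + 30*x^4 + 12*x^3 - 84*x^2 - 18*x + 54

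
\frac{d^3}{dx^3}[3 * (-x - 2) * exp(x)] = -3*x*exp(x) - 15*exp(x)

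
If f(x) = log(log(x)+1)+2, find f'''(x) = (2*log(x)^2 + 7*log(x) + 7)/(x^3*log(x)^3 + 3*x^3*log(x)^2 + 3*x^3*log(x) + x^3)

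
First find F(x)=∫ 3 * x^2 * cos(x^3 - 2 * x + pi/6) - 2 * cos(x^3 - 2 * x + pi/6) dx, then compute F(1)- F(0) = -1/2 + cos(1 + pi/3)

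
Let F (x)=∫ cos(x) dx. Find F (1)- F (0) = sin(1)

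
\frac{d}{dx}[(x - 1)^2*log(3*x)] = (2*x^2*log(x) + x^2 + 2*x^2*log(3) - 2*x*log(x) - 2*x*log(3) - 2*x + 1)/x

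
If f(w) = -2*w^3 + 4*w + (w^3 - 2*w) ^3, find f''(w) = 72*w^7 - 252*w^5 + 240*w^3 - 60*w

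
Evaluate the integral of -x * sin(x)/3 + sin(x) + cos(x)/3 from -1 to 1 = 2*cos(1)/3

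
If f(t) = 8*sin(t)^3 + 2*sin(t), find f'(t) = 8*cos(t) - 6*cos(3*t)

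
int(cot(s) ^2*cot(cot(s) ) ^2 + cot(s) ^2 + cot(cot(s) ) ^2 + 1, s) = cot(cot(s)) + C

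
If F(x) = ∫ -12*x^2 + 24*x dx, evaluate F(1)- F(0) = 8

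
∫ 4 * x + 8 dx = 2*x^2 + 8*x + C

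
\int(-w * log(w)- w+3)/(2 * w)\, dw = (3 - w)*log(w)/2 + C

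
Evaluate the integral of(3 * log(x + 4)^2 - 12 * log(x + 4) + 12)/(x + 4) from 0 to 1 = (-2 + log(5))^3 - (-2 + log(4))^3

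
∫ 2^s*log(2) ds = 2^s + C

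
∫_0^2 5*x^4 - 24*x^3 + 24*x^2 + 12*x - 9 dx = 6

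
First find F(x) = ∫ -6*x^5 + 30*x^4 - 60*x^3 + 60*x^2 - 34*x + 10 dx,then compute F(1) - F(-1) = 72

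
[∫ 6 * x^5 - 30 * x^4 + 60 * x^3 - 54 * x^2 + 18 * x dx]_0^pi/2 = ((-1 + pi/2)^3 + 1)^2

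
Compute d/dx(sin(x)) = cos(x)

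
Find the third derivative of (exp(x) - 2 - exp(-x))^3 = (27*exp(6*x) - 48*exp(5*x) + 9*exp(4*x) + 9*exp(2*x) + 48*exp(x) + 27)*exp(-3*x)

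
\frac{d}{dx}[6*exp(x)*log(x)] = (6*x*exp(x)*log(x) + 6*exp(x))/x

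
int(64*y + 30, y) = 32*y^2 + 30*y + C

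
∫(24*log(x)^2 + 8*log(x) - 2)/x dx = 2*(4*log(x)^2 + 2*log(x) - 1)*log(x) + C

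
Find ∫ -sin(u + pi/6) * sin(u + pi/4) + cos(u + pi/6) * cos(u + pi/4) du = sin(u + pi/4)*cos(u + pi/6) + C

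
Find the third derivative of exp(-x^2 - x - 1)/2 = (-8*x^3 - 12*x^2 + 6*x + 5)*exp(-x^2 - x - 1)/2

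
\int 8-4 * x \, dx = -2*x^2 + 8*x + C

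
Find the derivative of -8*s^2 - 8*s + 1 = -16*s - 8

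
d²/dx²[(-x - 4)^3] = -6*x - 24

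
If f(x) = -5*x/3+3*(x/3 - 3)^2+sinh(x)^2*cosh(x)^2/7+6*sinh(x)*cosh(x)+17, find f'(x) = 2*x/3 + sinh(4*x)/14 + 6*cosh(2*x) - 23/3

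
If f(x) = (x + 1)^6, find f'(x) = 6*x^5 + 30*x^4 + 60*x^3 + 60*x^2 + 30*x + 6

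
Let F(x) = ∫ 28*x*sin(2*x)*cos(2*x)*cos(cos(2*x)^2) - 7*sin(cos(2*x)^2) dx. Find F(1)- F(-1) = -14*sin(cos(2)^2)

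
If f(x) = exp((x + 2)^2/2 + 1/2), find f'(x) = x*exp(x^2/2 + 2*x + 5/2) + 2*exp(x^2/2 + 2*x + 5/2)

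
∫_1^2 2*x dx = 3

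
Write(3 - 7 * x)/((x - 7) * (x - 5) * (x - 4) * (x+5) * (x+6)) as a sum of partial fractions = 9/(286*(x + 6)) - 19/(540*(x + 5)) - 5/(54*(x - 4)) + 8/(55*(x - 5)) - 23/(468*(x - 7))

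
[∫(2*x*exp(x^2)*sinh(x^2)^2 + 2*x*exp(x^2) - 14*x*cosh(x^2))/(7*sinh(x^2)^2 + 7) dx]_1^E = -acot(sinh(1)) - E/7 + acot(sinh(exp(2))) + exp(exp(2))/7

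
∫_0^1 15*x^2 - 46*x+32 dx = 14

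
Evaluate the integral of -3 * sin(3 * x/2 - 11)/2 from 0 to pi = -cos(11) - sin(11)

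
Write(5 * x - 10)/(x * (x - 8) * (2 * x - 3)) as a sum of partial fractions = 10/(39*(2*x - 3)) + 15/(52*(x - 8)) - 5/(12*x)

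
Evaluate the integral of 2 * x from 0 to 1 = 1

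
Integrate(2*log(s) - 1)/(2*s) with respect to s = (log(s) - 1)*log(s)/2 + C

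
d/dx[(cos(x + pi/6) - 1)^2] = 2*sin(x + pi/6) - sin(2*x + pi/3)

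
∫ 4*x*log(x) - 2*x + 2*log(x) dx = 2*x*(x + 1)*(log(x) - 1) + C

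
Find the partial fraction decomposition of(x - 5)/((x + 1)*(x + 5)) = 5/(2*(x + 5)) - 3/(2*(x + 1))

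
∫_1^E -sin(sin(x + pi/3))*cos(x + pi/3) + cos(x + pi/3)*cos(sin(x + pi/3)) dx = -sin(sin(1 + pi/3)) - cos(sin(1 + pi/3)) + sin(sin(pi/3 + E)) + cos(sin(pi/3 + E))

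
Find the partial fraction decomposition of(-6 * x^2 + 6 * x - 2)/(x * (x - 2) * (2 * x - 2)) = 1/(x - 1) - 7/(2*(x - 2)) - 1/(2*x)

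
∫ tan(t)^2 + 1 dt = tan(t) + C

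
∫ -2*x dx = -x^2 + C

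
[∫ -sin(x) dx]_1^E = cos(E) - cos(1)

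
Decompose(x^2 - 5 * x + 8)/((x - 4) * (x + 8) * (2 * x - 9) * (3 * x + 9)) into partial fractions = 46/(1125*(2*x - 9)) - 28/(1125*(x + 8)) + 32/(1575*(x + 3)) - 1/(63*(x - 4))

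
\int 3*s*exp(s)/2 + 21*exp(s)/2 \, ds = 3*(s + 6)*exp(s)/2 + C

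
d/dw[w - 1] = 1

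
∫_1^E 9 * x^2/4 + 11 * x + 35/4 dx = -19 + (1 + E)^2*(3*E/4 + 4)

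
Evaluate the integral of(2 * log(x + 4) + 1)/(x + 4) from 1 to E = -log(5)^2 - log(5) + log(E + 4) + log(E + 4)^2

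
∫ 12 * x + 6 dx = 6*x^2 + 6*x + C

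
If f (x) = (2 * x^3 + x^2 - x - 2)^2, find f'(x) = 24*x^5 + 20*x^4 - 12*x^3 - 30*x^2 - 6*x + 4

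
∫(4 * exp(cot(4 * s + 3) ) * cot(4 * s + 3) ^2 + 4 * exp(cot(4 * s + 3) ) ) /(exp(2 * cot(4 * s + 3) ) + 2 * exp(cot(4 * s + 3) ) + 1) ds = 1/(exp(cot(4*s + 3)) + 1) + C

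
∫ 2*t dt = t^2 + C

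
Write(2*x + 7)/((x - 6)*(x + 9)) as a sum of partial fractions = 11/(15*(x + 9)) + 19/(15*(x - 6))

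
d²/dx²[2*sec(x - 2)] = 4*tan(x - 2)^2*sec(x - 2) + 2*sec(x - 2)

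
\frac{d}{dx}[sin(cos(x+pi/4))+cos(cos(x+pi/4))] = sin(x + pi/4)*sin(cos(x + pi/4)) - sin(x + pi/4)*cos(cos(x + pi/4))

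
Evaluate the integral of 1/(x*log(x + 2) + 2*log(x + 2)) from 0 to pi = -log(log(2)) + log(log(2 + pi))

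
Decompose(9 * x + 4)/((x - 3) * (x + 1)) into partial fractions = 5/(4*(x + 1)) + 31/(4*(x - 3))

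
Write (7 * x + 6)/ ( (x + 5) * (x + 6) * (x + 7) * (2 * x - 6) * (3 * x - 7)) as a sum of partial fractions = -1809/(61600*(3*x - 7)) - 43/(1120*(x + 7)) + 2/(25*(x + 6)) - 29/(704*(x + 5)) + 3/(320*(x - 3))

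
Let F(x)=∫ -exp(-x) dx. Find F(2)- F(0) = -1 + exp(-2)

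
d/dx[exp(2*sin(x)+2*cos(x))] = 2*sqrt(2)*exp(2*sin(x))*exp(2*cos(x))*cos(x + pi/4)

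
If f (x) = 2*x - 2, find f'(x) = 2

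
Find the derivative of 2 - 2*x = -2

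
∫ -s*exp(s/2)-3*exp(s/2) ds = 2*(-s - 1)*exp(s/2) + C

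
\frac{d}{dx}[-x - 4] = -1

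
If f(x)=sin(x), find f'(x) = cos(x)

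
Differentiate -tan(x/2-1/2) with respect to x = -tan(x/2 - 1/2)^2/2 - 1/2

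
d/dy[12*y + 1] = 12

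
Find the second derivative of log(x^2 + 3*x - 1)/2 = (-2*x^2 - 6*x - 11)/(2*x^4 + 12*x^3 + 14*x^2 - 12*x + 2)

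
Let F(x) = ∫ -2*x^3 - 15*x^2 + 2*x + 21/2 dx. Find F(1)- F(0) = 6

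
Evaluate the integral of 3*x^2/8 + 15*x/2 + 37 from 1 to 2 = 393/8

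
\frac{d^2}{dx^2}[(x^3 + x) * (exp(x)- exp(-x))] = (x^3*exp(2*x) - x^3 + 6*x^2*exp(2*x) + 6*x^2 + 7*x*exp(2*x) - 7*x + 2*exp(2*x) + 2)*exp(-x)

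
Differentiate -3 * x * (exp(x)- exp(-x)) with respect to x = (-3*x*exp(2*x) - 3*x - 3*exp(2*x) + 3)*exp(-x)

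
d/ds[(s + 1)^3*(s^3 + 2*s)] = 6*s^5 + 15*s^4 + 20*s^3 + 21*s^2 + 12*s + 2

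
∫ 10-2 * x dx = -x^2 + 10*x + C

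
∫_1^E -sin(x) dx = cos(E) - cos(1)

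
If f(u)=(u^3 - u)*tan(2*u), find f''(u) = 8*u^3*tan(2*u)^3 + 8*u^3*tan(2*u) + 12*u^2*tan(2*u)^2 + 12*u^2 - 8*u*tan(2*u)^3 - 2*u*tan(2*u) - 4*tan(2*u)^2 - 4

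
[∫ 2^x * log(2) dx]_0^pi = -1 + 2^pi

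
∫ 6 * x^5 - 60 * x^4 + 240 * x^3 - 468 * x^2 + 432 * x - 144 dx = x^6 - 12*x^5 + 60*x^4 - 156*x^3 + 216*x^2 - 144*x + C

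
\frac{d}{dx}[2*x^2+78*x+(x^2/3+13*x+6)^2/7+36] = 4*x^3/63 + 26*x^2/7 + 374*x/7 + 702/7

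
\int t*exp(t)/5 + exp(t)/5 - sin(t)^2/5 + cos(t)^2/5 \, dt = t*exp(t)/5 + sin(2*t)/10 + C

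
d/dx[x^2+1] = 2*x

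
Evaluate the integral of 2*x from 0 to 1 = 1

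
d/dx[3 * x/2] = 3/2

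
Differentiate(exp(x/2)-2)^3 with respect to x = 3*exp(3*x/2)/2 + 6*exp(x/2) - 6*exp(x)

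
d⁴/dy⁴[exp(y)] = exp(y)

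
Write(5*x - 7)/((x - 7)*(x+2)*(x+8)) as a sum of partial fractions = -47/(90*(x + 8)) + 17/(54*(x + 2)) + 28/(135*(x - 7))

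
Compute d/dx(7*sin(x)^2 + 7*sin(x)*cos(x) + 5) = 7*sqrt(2)*sin(2*x + pi/4)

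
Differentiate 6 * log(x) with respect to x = 6/x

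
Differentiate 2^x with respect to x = 2^x*log(2)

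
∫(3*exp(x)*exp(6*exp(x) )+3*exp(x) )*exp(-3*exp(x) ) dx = 2*sinh(3*exp(x)) + C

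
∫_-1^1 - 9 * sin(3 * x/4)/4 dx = 0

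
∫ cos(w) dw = sin(w) + C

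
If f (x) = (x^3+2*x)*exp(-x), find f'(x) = (-x^3 + 3*x^2 - 2*x + 2)*exp(-x)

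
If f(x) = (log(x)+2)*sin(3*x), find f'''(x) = (-27*x^3*log(x)*cos(3*x) - 54*x^3*cos(3*x) - 27*x^2*sin(3*x) - 9*x*cos(3*x) + 2*sin(3*x))/x^3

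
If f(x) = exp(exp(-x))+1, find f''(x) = (exp(x + exp(-x)) + exp(exp(-x)))*exp(-2*x)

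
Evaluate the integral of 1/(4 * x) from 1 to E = 1/4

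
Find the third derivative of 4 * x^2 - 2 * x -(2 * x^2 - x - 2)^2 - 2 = 24 - 96*x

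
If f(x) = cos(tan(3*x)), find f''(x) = -9*(-1 + cos(3*x)^(-2))^2*cos(tan(3*x)) - 18*sin(3*x)*sin(tan(3*x))/cos(3*x)^3 + 9*cos(tan(3*x)) - 18*cos(tan(3*x))/cos(3*x)^2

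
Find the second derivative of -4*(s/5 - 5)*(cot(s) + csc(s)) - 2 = 4*(s/5 - 2*s*cos(s)/(5*sin(s)^2) - 2*s/(5*sin(s)^2) - 5 + 2*cos(s)/(5*sin(s)) + 2/(5*sin(s)) + 10*cos(s)/sin(s)^2 + 10/sin(s)^2)/sin(s)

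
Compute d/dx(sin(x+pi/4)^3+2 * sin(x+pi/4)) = 3*sin(3*x + pi/4)/4 + 11*cos(x + pi/4)/4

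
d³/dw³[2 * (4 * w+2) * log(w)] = (8 - 8*w)/w^3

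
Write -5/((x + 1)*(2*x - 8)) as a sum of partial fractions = 1/(2*(x + 1)) - 1/(2*(x - 4))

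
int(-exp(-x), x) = exp(-x) + C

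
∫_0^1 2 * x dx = 1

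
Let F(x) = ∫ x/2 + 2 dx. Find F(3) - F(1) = 6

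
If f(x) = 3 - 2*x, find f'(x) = -2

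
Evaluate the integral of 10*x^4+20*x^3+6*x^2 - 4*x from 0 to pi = -1 + (1 + pi)^2*(-2*pi + 1 + pi^2 + 2*pi^3)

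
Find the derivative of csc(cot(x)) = cos(1/tan(x))/(sin(x)^2*sin(1/tan(x))^2)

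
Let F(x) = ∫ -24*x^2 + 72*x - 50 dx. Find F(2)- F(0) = -20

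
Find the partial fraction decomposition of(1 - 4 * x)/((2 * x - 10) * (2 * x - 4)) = 7/(12*(x - 2)) - 19/(12*(x - 5))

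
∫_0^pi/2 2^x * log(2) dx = -1 + 2^(pi/2)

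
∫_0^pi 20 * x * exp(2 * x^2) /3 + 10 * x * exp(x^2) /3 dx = -10/3 + 5*exp(pi^2)/3 + 5*exp(2*pi^2)/3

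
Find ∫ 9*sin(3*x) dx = -3*cos(3*x) + C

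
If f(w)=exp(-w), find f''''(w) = exp(-w)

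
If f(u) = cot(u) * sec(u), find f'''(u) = (1 - 6/sin(u)^2)*cos(u)/sin(u)^2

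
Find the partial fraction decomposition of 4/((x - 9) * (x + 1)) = -2/(5*(x + 1)) + 2/(5*(x - 9))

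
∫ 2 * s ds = s^2 + C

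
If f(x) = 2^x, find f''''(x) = 2^x*log(2)^4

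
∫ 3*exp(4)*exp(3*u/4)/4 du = exp(3*u/4 + 4) + C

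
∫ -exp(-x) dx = exp(-x) + C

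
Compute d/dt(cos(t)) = -sin(t)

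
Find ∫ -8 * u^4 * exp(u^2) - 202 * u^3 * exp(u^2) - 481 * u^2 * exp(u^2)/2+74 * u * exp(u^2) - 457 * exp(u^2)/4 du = -(u + 24)*(16*u^2 + 20*u - 23)*exp(u^2)/4 + C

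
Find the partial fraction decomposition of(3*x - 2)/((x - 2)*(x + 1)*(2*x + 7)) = -10/(11*(2*x + 7)) + 1/(3*(x + 1)) + 4/(33*(x - 2))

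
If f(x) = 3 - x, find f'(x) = -1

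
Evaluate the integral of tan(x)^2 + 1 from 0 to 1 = tan(1)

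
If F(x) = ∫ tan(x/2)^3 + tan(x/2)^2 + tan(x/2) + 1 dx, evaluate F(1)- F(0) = -1 + (tan(1/2) + 1)^2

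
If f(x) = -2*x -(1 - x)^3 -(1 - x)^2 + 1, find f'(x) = 3*x^2 - 8*x + 3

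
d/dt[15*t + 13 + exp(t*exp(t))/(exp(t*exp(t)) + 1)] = (t*exp(t*exp(t) + t) + 15*exp(2*t*exp(t)) + 30*exp(t*exp(t)) + exp(t*exp(t) + t) + 15)/(exp(2*t*exp(t)) + 2*exp(t*exp(t)) + 1)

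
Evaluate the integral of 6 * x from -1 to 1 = 0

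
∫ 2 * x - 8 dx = x^2 - 8*x + C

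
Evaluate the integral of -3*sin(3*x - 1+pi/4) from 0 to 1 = -sin(pi/4 + 1) + cos(pi/4 + 2)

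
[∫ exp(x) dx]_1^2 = -E + exp(2)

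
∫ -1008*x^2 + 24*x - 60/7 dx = -336*x^3 + 12*x^2 - 60*x/7 + C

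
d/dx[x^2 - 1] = 2*x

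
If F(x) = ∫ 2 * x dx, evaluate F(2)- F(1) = 3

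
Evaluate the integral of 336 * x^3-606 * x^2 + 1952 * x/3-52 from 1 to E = 74/3 + (-30 + 28*E)*(-4*exp(2) + 6 + 22*E/3 + 3*exp(3))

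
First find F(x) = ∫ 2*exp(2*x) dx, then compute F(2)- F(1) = -exp(2) + exp(4)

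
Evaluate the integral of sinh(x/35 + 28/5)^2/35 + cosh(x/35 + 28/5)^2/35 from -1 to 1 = -sinh(78/7)/2 + sinh(394/35)/2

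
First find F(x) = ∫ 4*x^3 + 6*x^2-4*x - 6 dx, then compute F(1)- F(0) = -5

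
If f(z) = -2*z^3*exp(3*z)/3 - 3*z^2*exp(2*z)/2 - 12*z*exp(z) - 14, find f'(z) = -2*z^3*exp(3*z) - 2*z^2*exp(3*z) - 3*z^2*exp(2*z) - 3*z*exp(2*z) - 12*z*exp(z) - 12*exp(z)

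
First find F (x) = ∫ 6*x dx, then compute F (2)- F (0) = 12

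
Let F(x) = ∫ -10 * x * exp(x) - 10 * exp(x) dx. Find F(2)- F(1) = -20*exp(2) + 10*E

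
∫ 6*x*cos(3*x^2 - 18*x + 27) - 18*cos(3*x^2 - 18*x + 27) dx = sin(3*(x - 3)^2) + C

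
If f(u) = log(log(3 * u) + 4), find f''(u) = (-log(u) - 5 - log(3))/(u^2*log(u)^2 + 2*u^2*log(3)*log(u) + 8*u^2*log(u) + u^2*log(3)^2 + 8*u^2*log(3) + 16*u^2)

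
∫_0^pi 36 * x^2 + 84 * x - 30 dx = -30*pi + 12*pi^3 + 42*pi^2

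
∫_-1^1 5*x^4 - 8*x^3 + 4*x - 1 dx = 0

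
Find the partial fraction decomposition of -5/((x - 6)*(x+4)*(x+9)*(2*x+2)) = 1/(240*(x + 9)) - 1/(60*(x + 4)) + 5/(336*(x + 1)) - 1/(420*(x - 6))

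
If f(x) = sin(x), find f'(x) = cos(x)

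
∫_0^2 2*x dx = 4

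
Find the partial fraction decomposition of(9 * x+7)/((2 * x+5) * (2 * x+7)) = 49/(4*(2*x + 7)) - 31/(4*(2*x + 5))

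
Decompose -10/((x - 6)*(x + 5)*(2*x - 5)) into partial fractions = 8/(21*(2*x - 5)) - 2/(33*(x + 5)) - 10/(77*(x - 6))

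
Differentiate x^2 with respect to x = 2*x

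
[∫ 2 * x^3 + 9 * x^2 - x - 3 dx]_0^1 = 0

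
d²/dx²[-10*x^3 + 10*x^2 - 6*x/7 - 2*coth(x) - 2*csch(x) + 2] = -60*x + 20 - 2/sinh(x) - 4*cosh(x)/sinh(x)^3 - 4/sinh(x)^3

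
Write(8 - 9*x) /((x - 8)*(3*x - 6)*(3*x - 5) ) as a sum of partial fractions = -21/(19*(3*x - 5)) + 5/(9*(x - 2)) - 32/(171*(x - 8))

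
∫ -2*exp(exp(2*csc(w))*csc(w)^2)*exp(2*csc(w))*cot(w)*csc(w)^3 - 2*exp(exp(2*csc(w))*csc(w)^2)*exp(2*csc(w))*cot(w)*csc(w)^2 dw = exp(exp(2*csc(w))*csc(w)^2) + C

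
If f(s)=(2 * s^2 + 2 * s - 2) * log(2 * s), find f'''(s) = (4*s^2 - 2*s - 4)/s^3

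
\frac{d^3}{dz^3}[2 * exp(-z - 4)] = -2*exp(-z - 4)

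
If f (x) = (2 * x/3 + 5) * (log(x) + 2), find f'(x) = (2*x*log(x) + 6*x + 15)/(3*x)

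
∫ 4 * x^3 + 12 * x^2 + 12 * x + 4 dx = x^4 + 4*x^3 + 6*x^2 + 4*x + C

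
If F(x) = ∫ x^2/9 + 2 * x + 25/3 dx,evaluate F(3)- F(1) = 692/27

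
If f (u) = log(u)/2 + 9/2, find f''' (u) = u^(-3)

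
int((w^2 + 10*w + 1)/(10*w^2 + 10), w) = w/10 + log(w^2 + 1)/2 + C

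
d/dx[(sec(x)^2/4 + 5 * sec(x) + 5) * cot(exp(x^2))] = -10*x*exp(x^2)/sin(exp(x^2))^2 - 10*x*exp(x^2)/(sin(exp(x^2))^2*cos(x)) - x*exp(x^2)/(2*sin(exp(x^2))^2*cos(x)^2) + 5*sin(x)/(cos(x)^2*tan(exp(x^2))) + sin(x)/(2*cos(x)^3*tan(exp(x^2)))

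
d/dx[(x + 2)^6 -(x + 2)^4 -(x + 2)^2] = 6*x^5 + 60*x^4 + 236*x^3 + 456*x^2 + 430*x + 156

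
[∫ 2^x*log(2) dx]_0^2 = 3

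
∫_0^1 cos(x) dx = sin(1)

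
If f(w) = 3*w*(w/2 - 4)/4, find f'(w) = 3*w/4 - 3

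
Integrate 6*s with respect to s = 3*s^2 + C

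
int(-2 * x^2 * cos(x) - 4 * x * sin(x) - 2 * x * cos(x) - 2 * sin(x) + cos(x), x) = (-2*x^2 - 2*x + 1)*sin(x) + C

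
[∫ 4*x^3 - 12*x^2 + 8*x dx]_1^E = -1 + (-exp(2) + 2*E)^2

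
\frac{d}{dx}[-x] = -1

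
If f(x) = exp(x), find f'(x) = exp(x)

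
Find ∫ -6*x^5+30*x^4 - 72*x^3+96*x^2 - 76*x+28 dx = -x^6 + 6*x^5 - 18*x^4 + 32*x^3 - 38*x^2 + 28*x + C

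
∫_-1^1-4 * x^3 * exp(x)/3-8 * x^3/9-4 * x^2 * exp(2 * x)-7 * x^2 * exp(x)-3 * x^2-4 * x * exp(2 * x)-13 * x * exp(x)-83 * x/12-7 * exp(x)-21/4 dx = -2*(E + 49/12)^2 + 5*exp(-1) + 15/2 + 2*(31/12 - exp(-1))^2 + 5*E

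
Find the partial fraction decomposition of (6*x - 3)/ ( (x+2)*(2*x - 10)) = 15/(14*(x + 2)) + 27/(14*(x - 5))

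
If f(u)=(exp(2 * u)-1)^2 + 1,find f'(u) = 4*exp(4*u) - 4*exp(2*u)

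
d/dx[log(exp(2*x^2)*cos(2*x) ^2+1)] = 2*(x*cos(4*x) + x - sin(4*x))*exp(2*x^2)/(exp(2*x^2)*cos(2*x)^2 + 1)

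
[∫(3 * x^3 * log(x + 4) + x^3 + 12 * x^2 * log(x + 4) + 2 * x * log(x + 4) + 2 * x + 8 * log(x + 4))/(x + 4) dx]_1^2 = -3*log(5) + 12*log(6)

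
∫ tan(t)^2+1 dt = tan(t) + C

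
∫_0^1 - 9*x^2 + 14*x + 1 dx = 5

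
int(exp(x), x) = exp(x) + C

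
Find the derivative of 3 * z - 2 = 3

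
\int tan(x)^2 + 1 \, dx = tan(x) + C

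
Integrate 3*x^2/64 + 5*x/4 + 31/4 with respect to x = x^3/64 + 5*x^2/8 + 31*x/4 + C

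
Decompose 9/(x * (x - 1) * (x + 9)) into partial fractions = 1/(10*(x + 9)) + 9/(10*(x - 1)) - 1/x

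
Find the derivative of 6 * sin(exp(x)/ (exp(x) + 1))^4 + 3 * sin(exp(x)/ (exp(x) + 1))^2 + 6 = 3*(3*sin(2*exp(x)/(exp(x) + 1)) - sin(4*exp(x)/(exp(x) + 1)))*exp(x)/(exp(2*x) + 2*exp(x) + 1)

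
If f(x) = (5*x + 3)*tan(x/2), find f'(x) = 5*x/(2*cos(x/2)^2) + 5*tan(x/2) + 3/(2*cos(x/2)^2)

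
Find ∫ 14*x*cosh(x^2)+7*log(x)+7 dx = 7*x*log(x) + 7*sinh(x^2) + C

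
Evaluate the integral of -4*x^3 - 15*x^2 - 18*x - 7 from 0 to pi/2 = (-2 - pi/2)*(1 + pi/2)^3 + 2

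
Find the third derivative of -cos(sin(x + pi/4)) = -3*sin(x + pi/4)*cos(x + pi/4)*cos(sin(x + pi/4)) - sin(sin(x + pi/4))*cos(x + pi/4)^3 - sin(sin(x + pi/4))*cos(x + pi/4)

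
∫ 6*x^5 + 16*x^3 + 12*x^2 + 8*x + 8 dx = x^6 + 4*x^4 + 4*x^3 + 4*x^2 + 8*x + C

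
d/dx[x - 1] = 1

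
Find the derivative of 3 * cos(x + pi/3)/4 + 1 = -3*sin(x + pi/3)/4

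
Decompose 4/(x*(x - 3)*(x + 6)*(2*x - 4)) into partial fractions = -1/(216*(x + 6)) - 1/(8*(x - 2)) + 2/(27*(x - 3)) + 1/(18*x)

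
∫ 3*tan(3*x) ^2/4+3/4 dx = tan(3*x)/4 + C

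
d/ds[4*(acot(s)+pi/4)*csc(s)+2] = (-4*s^2*cot(s)*acot(s)*csc(s) - pi*s^2*cot(s)*csc(s) - 4*cot(s)*acot(s)*csc(s) - pi*cot(s)*csc(s) - 4*csc(s))/(s^2 + 1)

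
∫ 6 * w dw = 3*w^2 + C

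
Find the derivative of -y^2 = -2*y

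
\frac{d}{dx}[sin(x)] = cos(x)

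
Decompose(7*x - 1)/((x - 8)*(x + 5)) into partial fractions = 36/(13*(x + 5)) + 55/(13*(x - 8))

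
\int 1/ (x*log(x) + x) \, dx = log(3*log(x) + 3) + C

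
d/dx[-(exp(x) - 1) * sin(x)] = -sqrt(2)*exp(x)*sin(x + pi/4) + cos(x)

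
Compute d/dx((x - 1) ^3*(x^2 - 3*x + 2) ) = 5*x^4 - 24*x^3 + 42*x^2 - 32*x + 9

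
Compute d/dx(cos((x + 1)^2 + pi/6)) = -2*(x + 1)*sin(x^2 + 2*x + pi/6 + 1)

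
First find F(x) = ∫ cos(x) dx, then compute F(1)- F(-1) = 2*sin(1)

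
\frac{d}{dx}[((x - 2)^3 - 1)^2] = 6*x^5 - 60*x^4 + 240*x^3 - 486*x^2 + 504*x - 216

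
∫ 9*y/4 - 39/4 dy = 9*y^2/8 - 39*y/4 + C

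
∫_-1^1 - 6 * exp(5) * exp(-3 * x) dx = -2*exp(8) + 2*exp(2)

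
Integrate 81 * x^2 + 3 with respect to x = 27*x^3 + 3*x + C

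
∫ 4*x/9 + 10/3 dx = 2*x^2/9 + 10*x/3 + C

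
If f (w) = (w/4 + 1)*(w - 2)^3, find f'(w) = w^3 - 3*w^2/2 - 6*w + 10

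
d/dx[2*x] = 2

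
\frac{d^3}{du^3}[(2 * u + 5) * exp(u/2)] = u*exp(u/2)/4 + 17*exp(u/2)/8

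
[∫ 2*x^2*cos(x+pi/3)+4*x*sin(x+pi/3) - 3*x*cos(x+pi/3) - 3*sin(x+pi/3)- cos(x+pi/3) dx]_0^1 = -2*sin(1 + pi/3) + sqrt(3)/2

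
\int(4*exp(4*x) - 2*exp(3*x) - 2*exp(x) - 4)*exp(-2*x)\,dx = 8*sinh(x)^2 - 4*sinh(x) + C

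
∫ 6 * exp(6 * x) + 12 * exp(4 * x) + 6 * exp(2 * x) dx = (exp(2*x) + 1)^3 + C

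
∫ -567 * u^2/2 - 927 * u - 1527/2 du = -189*u^3/2 - 927*u^2/2 - 1527*u/2 + C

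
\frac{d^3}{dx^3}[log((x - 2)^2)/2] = 2/(x^3 - 6*x^2 + 12*x - 8)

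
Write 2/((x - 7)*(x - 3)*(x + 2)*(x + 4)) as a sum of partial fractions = -1/(77*(x + 4)) + 1/(45*(x + 2)) - 1/(70*(x - 3)) + 1/(198*(x - 7))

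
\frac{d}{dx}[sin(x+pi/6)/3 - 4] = cos(x + pi/6)/3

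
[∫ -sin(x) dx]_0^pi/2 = -1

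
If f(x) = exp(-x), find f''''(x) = exp(-x)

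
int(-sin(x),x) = cos(x) + C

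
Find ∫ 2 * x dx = x^2 + C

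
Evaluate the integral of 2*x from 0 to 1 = 1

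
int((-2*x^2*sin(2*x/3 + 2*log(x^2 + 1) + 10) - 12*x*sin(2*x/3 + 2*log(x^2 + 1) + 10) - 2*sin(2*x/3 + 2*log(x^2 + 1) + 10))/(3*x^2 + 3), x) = cos(2*(x/3 + log(x^2 + 1) + 5)) + C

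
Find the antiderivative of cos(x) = sin(x) + C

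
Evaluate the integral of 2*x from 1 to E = -1 + exp(2)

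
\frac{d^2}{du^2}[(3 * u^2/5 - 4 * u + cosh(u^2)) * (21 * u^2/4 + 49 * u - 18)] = 21*u^4*cosh(u^2) + 196*u^3*cosh(u^2) + 105*u^2*sinh(u^2)/2 - 72*u^2*cosh(u^2) + 189*u^2/5 + 294*u*sinh(u^2) + 252*u/5 - 36*sinh(u^2) + 21*cosh(u^2)/2 - 2068/5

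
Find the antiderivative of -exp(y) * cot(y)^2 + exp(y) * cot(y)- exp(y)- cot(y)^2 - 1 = (exp(y) + 1)*cot(y) + C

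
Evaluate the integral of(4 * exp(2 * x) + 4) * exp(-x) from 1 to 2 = -4*E - 4*exp(-2) + 4*exp(-1) + 4*exp(2)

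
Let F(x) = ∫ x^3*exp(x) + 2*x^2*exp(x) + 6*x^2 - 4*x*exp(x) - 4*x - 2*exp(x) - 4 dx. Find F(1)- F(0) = -2*E - 4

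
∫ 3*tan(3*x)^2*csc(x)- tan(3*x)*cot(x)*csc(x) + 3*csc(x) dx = tan(3*x)*csc(x) + C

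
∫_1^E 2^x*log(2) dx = -2 + 2^E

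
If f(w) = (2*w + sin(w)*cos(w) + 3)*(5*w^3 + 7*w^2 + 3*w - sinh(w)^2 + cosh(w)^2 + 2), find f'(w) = 5*w^3*cos(2*w) + 40*w^3 + 15*w^2*sin(2*w)/2 + 7*w^2*cos(2*w) + 87*w^2 + 7*w*sin(2*w) + 3*w*cos(2*w) + 54*w + 3*sin(2*w)/2 + 3*cos(2*w) + 15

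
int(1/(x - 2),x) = log(2 - x) + C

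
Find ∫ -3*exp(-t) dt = 3*exp(-t) + C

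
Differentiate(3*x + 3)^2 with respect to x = 18*x + 18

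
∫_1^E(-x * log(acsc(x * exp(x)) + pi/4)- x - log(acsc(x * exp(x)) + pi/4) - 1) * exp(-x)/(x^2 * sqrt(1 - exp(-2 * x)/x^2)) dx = -(acsc(E) + pi/4)*log(acsc(E) + pi/4) + (acsc(E*exp(E)) + pi/4)*log(acsc(E*exp(E)) + pi/4)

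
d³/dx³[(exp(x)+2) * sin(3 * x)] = -26*exp(x)*sin(3*x) - 18*exp(x)*cos(3*x) - 54*cos(3*x)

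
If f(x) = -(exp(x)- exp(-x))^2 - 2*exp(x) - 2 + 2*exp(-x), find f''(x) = (-4*exp(4*x) - 2*exp(3*x) + 2*exp(x) - 4)*exp(-2*x)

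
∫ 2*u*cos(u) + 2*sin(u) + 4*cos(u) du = (2*u + 4)*sin(u) + C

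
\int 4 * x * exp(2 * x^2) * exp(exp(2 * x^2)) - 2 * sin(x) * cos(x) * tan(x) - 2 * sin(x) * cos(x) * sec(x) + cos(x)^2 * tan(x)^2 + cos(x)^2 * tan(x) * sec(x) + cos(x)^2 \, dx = (sin(x) + 1)*cos(x) + exp(exp(2*x^2)) + C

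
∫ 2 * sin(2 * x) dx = -cos(2*x) + C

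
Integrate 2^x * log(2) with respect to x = 2^x + C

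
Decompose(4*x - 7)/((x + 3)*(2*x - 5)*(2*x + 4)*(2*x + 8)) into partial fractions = 2/(429*(2*x - 5)) + 23/(104*(x + 4)) - 19/(44*(x + 3)) + 5/(24*(x + 2))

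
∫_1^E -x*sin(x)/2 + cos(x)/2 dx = E*cos(E)/2 - cos(1)/2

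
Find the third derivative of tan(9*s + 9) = 4374*tan(9*s + 9)^4 + 5832*tan(9*s + 9)^2 + 1458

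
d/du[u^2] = 2*u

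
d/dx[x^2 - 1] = 2*x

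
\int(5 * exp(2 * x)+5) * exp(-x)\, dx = 10*sinh(x) + C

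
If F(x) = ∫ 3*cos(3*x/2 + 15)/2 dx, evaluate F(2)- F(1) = sin(18) - sin(33/2)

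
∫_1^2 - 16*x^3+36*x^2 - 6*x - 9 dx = 6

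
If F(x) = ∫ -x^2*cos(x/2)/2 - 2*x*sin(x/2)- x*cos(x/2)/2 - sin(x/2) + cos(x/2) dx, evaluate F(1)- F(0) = 0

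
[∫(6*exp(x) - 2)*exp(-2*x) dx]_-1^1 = -(-3 + E)^2 + (-3 + exp(-1))^2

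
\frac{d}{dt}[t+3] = 1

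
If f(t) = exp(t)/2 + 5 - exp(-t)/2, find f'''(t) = (exp(2*t) + 1)*exp(-t)/2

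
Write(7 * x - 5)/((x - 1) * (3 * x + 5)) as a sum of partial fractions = 25/(4*(3*x + 5)) + 1/(4*(x - 1))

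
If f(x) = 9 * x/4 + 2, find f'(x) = 9/4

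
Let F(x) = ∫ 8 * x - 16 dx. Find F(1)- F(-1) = -32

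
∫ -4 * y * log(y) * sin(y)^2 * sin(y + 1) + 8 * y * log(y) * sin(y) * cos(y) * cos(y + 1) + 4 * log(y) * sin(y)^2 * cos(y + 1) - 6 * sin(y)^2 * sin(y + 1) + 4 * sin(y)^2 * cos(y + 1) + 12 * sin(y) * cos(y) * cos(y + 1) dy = (4*y*log(y) + 6)*sin(y)^2*cos(y + 1) + C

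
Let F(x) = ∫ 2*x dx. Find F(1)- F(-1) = 0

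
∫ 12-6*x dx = -3*x^2 + 12*x + C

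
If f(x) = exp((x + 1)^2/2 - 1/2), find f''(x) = x^2*exp(x^2/2 + x) + 2*x*exp(x^2/2 + x) + 2*exp(x^2/2 + x)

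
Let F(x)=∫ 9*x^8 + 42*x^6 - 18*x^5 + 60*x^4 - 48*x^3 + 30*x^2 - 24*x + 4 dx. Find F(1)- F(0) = 6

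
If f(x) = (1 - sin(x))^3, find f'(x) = -3*(sin(x) - 1)^2*cos(x)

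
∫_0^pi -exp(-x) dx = -1 + exp(-pi)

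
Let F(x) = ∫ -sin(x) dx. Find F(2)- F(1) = -cos(1) + cos(2)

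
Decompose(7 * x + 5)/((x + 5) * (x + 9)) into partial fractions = 29/(2*(x + 9)) - 15/(2*(x + 5))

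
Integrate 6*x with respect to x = 3*x^2 + C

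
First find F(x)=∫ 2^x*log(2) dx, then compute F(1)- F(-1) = 3/2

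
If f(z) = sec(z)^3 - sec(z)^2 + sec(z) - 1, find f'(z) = (1 - 2/cos(z) + 3/cos(z)^2)*sin(z)/cos(z)^2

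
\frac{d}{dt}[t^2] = 2*t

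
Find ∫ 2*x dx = x^2 + C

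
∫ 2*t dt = t^2 + C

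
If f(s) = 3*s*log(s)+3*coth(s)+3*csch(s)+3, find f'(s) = 3*log(s) + 3 - 3*cosh(s)/sinh(s)^2 - 3/sinh(s)^2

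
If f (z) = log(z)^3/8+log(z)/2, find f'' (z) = (-3*log(z)^2 + 6*log(z) - 4)/(8*z^2)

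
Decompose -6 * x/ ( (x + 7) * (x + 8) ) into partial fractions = -48/(x + 8) + 42/(x + 7)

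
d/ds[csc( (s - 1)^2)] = 4*(1 - s)*cos(s^2 - 2*s + 1)/(1 - cos(2*s^2 - 4*s + 2))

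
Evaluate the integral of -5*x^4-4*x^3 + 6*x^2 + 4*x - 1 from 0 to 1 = 1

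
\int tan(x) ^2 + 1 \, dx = tan(x) + C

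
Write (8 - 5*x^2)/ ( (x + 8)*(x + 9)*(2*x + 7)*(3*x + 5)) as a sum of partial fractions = -159/(4598*(3*x + 5)) + 142/(363*(2*x + 7)) + 397/(242*(x + 9)) - 104/(57*(x + 8))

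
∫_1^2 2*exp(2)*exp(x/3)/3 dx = -2*exp(7/3) + 2*exp(8/3)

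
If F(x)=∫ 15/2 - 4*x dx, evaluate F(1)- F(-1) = 15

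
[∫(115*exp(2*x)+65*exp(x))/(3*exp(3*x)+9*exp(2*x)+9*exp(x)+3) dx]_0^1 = -73/4 + (-4 + 5*E/(1 + E))^2/3 + 35*E/(1 + E)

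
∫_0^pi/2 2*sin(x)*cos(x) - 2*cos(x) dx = -1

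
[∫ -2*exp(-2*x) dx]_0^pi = -1 + exp(-2*pi)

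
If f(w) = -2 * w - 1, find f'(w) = -2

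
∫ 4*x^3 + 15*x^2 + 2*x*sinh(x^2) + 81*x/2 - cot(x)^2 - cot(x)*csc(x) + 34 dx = x^4 + 5*x^3 + 81*x^2/4 + 35*x + cot(x) + cosh(x^2) + csc(x) + C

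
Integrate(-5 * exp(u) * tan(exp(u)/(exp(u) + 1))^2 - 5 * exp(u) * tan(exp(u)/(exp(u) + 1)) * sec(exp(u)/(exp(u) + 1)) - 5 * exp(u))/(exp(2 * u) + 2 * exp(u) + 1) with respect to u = -5*tan(exp(u)/(exp(u) + 1)) - 5/cos(exp(u)/(exp(u) + 1)) + C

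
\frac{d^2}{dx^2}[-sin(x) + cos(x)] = sin(x) - cos(x)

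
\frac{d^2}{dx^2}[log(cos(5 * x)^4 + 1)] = (-400*sin(5*x)^4 + 500*sin(5*x)^2 - 100*cos(5*x)^6 - 100)/(cos(5*x)^8 + 2*cos(5*x)^4 + 1)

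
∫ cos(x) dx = sin(x) + C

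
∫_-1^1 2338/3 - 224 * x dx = 4676/3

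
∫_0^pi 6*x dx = 3*pi^2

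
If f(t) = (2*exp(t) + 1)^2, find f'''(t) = 32*exp(2*t) + 4*exp(t)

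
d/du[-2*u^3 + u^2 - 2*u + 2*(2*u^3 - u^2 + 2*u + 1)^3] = 144*u^8 - 192*u^7 + 420*u^6 - 156*u^5 + 180*u^4 + 120*u^3 + 6*u^2 + 38*u + 10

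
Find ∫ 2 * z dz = z^2 + C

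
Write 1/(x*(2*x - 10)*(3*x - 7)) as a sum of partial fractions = -9/(112*(3*x - 7)) + 1/(80*(x - 5)) + 1/(70*x)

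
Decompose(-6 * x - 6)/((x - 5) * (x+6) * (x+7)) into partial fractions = 3/(x + 7) - 30/(11*(x + 6)) - 3/(11*(x - 5))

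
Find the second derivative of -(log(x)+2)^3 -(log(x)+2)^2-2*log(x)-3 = (3*log(x)^2 + 8*log(x) + 4)/x^2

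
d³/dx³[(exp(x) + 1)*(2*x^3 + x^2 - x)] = 2*x^3*exp(x) + 19*x^2*exp(x) + 41*x*exp(x) + 15*exp(x) + 12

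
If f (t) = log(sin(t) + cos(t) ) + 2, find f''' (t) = 2*cos(t + pi/4)/sin(t + pi/4)^3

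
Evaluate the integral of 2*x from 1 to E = -1 + exp(2)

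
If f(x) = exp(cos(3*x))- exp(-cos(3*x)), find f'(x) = -3*(exp(cos(3*x)) + exp(-cos(3*x)))*sin(3*x)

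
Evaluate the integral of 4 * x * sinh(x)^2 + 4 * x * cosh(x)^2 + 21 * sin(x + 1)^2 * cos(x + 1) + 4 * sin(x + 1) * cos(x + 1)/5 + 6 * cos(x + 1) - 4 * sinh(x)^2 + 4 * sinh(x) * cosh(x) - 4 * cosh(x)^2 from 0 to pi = -12*sin(1) - 14*sin(1)^3 - (4 - 4*pi)*sinh(2*pi)/2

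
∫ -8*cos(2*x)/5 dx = -4*sin(2*x)/5 + C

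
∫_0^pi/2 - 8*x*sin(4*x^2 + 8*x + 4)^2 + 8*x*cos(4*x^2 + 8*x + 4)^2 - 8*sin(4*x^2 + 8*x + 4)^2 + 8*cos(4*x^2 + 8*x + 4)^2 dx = sin(pi^2)*cos(8 + pi^2)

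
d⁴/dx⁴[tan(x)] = 24*tan(x)^5 + 40*tan(x)^3 + 16*tan(x)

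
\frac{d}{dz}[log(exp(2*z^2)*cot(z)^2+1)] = 2*(2*z - tan(z) - 1/tan(z))*exp(2*z^2)/(exp(2*z^2) + tan(z)^2)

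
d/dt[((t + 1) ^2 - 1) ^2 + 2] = 4*t^3 + 12*t^2 + 8*t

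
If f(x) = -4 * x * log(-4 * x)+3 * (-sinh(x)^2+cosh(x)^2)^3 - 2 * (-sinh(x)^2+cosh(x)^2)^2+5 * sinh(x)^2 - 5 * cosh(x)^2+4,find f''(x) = -4/x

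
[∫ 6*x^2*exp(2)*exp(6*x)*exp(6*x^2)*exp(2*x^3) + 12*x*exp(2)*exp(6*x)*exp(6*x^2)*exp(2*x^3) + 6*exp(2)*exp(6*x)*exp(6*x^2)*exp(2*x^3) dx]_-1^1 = -1 + exp(16)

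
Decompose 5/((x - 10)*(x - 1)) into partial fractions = -5/(9*(x - 1)) + 5/(9*(x - 10))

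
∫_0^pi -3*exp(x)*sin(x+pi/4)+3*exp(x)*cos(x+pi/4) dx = -3*sqrt(2)*exp(pi)/2 - 3*sqrt(2)/2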